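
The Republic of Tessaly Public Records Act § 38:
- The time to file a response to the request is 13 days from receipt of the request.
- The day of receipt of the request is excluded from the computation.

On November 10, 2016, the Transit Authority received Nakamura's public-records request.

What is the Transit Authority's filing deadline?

November 23, 2016

13 days after November 10, 2016 is November 23, 2016.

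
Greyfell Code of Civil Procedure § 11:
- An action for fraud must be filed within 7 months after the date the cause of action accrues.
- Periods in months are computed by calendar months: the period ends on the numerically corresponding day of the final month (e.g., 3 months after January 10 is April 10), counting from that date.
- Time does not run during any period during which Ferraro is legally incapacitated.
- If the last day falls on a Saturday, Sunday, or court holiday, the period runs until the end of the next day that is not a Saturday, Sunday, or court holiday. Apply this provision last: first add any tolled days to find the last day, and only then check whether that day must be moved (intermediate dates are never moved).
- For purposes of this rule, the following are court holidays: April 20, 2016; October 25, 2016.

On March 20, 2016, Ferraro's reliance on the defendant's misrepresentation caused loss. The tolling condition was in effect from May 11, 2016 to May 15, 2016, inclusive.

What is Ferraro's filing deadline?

7 months after March 20, 2016 is October 20, 2016.
From May 11, 2016 through May 15, 2016 inclusive is 5 days; tolling adds 5 days: October 20, 2016 + 5 days = October 25, 2016.
October 25, 2016 is a listed holiday. The next qualifying day is October 26, 2016.

October 26, 2016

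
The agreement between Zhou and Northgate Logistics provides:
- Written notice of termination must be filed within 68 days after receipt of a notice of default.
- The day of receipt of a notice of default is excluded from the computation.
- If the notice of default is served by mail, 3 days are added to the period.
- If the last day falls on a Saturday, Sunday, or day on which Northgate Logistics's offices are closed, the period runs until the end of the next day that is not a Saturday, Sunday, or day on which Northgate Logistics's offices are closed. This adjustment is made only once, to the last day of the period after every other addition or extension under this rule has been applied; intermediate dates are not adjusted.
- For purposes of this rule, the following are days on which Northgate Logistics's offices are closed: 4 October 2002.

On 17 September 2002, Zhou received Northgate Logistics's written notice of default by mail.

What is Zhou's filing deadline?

November 27, 2002

68 days after 17 September 2002 is November 24, 2002.
Service was by mail, adding 3 days: November 24, 2002 + 3 days = November 27, 2002.
November 27, 2002 is a Wednesday and not a day on which Northgate Logistics's offices are closed, so no extension applies.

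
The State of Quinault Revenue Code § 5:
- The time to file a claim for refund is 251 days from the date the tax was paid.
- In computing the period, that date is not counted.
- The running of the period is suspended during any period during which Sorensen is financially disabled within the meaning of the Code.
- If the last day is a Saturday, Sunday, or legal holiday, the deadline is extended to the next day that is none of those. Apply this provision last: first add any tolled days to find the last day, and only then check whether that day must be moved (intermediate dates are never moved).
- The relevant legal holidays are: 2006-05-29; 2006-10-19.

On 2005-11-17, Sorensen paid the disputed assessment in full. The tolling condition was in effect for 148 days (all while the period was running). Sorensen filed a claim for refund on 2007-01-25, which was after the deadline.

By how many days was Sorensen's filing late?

251 days after 2005-11-17 is July 26, 2006.
Tolling adds 148 days: July 26, 2006 + 148 days = December 21, 2006.
December 21, 2006 is a Thursday and not a legal holiday, so no extension applies.
The deadline is December 21, 2006; from December 21, 2006 to January 25, 2007 is 35 days.

35 days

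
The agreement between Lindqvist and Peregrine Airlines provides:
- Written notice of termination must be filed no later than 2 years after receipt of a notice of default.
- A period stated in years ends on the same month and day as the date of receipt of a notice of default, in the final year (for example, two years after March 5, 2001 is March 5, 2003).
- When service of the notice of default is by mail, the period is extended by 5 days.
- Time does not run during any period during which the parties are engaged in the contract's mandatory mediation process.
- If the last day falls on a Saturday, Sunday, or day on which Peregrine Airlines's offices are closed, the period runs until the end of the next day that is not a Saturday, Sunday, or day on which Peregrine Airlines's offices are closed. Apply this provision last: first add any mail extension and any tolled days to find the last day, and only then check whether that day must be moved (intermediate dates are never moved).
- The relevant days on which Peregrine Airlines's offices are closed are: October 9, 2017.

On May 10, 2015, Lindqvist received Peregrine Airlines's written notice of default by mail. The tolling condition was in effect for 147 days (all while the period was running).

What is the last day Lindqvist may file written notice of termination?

2 years after May 10, 2015 is May 10, 2017.
Service was by mail, adding 5 days: May 10, 2017 + 5 days = May 15, 2017.
Tolling adds 147 days: May 15, 2017 + 147 days = October 9, 2017.
October 9, 2017 is a listed holiday. The next qualifying day is October 10, 2017.

October 10, 2017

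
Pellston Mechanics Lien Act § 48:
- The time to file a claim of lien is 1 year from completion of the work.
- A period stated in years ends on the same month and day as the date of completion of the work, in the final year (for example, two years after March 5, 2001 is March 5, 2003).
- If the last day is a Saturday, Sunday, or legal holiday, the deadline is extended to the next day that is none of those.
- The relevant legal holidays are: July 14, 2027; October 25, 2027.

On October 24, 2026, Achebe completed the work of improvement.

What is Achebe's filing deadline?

October 26, 2027

1 year after October 24, 2026 is October 24, 2027.
October 24, 2027 is Sunday; October 25, 2027 is a listed holiday. The next qualifying day is October 26, 2027.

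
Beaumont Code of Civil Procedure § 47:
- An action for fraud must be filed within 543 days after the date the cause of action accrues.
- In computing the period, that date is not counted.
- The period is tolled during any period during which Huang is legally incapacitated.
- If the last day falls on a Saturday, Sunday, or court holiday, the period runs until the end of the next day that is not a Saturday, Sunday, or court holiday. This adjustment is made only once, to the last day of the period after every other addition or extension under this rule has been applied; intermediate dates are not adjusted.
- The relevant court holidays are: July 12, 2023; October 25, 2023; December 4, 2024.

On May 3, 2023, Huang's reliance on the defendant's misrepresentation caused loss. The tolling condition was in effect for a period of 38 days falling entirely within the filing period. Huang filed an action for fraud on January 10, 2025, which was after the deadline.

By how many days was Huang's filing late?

543 days after May 3, 2023 is October 27, 2024.
Tolling adds 38 days: October 27, 2024 + 38 days = December 4, 2024.
December 4, 2024 is a listed holiday. The next qualifying day is December 5, 2024.
The deadline is December 5, 2024; from December 5, 2024 to January 10, 2025 is 36 days.

36 days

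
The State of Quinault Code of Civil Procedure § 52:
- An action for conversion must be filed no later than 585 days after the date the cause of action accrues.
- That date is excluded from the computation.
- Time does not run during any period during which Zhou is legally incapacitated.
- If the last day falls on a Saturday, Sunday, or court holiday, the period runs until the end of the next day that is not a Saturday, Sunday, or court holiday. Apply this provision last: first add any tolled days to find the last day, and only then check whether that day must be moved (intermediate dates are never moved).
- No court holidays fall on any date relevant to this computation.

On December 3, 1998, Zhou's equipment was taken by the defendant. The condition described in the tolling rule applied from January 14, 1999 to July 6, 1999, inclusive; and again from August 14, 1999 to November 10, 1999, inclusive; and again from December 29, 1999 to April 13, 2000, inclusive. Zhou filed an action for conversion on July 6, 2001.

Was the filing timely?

Yes

585 days after December 3, 1998 is July 10, 2000.
From January 14, 1999 through July 6, 1999 inclusive is 174 days; tolling adds 174 days: July 10, 2000 + 174 days = December 31, 2000.
From August 14, 1999 through November 10, 1999 inclusive is 89 days; tolling adds 89 days: December 31, 2000 + 89 days = March 30, 2001.
From December 29, 1999 through April 13, 2000 inclusive is 107 days; tolling adds 107 days: March 30, 2001 + 107 days = July 15, 2001.
July 15, 2001 is Sunday. The next qualifying day is July 16, 2001.
The deadline is July 16, 2001; the filing on July 6, 2001 is on or before that date.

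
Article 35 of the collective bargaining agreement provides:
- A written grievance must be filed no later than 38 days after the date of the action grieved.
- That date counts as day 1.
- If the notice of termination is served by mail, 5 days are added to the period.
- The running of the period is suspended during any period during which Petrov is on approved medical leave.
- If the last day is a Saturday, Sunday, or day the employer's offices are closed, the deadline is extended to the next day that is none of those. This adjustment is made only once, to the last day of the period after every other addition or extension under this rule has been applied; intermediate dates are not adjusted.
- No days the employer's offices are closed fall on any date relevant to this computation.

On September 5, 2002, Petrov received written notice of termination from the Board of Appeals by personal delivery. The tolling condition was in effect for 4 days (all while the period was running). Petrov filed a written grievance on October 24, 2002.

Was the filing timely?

Counting September 5, 2002 as day 1, day 38 is October 12, 2002.
Service was not by mail, so no mail extension applies.
Tolling adds 4 days: October 12, 2002 + 4 days = October 16, 2002.
October 16, 2002 is a Wednesday and not a day the employer's offices are closed, so no extension applies.
The deadline is October 16, 2002; the filing on October 24, 2002 is after that date.

No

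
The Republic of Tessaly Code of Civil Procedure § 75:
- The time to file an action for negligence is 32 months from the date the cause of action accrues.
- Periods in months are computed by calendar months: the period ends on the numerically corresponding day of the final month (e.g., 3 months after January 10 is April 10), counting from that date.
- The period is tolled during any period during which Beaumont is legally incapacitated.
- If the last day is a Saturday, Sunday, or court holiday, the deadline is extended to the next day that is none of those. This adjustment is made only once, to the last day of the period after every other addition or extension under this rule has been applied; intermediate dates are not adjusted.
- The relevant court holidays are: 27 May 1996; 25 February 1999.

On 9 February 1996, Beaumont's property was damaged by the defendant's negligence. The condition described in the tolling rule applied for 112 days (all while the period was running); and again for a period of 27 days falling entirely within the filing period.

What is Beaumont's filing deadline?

February 26, 1999

32 months after 9 February 1996 is October 9, 1998.
Tolling adds 112 days: October 9, 1998 + 112 days = January 29, 1999.
Tolling adds 27 days: January 29, 1999 + 27 days = February 25, 1999.
February 25, 1999 is a listed holiday. The next qualifying day is February 26, 1999.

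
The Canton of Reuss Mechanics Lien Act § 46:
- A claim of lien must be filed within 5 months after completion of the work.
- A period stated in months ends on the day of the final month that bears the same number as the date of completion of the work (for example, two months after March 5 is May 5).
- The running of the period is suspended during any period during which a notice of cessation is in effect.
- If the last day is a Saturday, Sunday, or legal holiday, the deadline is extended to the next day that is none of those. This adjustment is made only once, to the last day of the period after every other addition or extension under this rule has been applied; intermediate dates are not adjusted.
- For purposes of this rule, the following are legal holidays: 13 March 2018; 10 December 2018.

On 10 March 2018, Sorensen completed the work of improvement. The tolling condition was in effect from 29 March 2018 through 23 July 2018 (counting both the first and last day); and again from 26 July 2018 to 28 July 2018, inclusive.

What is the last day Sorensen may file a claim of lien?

December 11, 2018

5 months after 10 March 2018 is August 10, 2018.
From March 29, 2018 through July 23, 2018 inclusive is 117 days; tolling adds 117 days: August 10, 2018 + 117 days = December 5, 2018.
From July 26, 2018 through July 28, 2018 inclusive is 3 days; tolling adds 3 days: December 5, 2018 + 3 days = December 8, 2018.
December 8, 2018 is Saturday; December 9, 2018 is Sunday; December 10, 2018 is a listed holiday. The next qualifying day is December 11, 2018.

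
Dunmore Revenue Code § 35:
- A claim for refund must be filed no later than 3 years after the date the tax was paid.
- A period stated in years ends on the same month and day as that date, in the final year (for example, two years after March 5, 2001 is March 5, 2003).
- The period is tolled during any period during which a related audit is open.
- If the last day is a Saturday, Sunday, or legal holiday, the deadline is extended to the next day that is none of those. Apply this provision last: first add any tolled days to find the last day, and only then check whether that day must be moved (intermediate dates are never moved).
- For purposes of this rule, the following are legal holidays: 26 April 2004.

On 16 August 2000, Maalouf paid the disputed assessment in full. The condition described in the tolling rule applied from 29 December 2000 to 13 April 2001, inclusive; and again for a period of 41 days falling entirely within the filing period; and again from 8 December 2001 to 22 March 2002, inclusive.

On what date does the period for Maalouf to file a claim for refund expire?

April 27, 2004

3 years after 16 August 2000 is August 16, 2003.
From December 29, 2000 through April 13, 2001 inclusive is 106 days; tolling adds 106 days: August 16, 2003 + 106 days = November 30, 2003.
Tolling adds 41 days: November 30, 2003 + 41 days = January 10, 2004.
From December 8, 2001 through March 22, 2002 inclusive is 105 days; tolling adds 105 days: January 10, 2004 + 105 days = April 24, 2004.
April 24, 2004 is Saturday; April 25, 2004 is Sunday; April 26, 2004 is a listed holiday. The next qualifying day is April 27, 2004.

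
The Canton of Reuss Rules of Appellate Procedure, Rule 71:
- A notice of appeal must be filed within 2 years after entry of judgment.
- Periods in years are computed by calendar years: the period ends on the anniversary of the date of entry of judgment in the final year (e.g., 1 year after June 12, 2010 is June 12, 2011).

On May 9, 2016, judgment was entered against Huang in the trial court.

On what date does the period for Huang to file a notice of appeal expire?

May 9, 2018

2 years after May 9, 2016 is May 9, 2018.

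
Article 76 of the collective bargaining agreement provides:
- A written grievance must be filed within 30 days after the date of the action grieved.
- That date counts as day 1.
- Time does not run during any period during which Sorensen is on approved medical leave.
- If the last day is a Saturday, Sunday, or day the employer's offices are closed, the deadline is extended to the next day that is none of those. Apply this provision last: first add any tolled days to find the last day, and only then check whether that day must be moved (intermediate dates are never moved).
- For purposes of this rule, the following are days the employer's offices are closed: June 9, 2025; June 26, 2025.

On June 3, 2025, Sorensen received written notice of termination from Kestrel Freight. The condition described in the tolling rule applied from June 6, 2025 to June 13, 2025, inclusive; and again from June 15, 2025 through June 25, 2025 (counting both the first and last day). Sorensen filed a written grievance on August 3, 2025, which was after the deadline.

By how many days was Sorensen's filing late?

Counting June 3, 2025 as day 1, day 30 is July 2, 2025.
From June 6, 2025 through June 13, 2025 inclusive is 8 days; tolling adds 8 days: July 2, 2025 + 8 days = July 10, 2025.
From June 15, 2025 through June 25, 2025 inclusive is 11 days; tolling adds 11 days: July 10, 2025 + 11 days = July 21, 2025.
July 21, 2025 is a Monday and not a day the employer's offices are closed, so no extension applies.
The deadline is July 21, 2025; from July 21, 2025 to August 3, 2025 is 13 days.

13 days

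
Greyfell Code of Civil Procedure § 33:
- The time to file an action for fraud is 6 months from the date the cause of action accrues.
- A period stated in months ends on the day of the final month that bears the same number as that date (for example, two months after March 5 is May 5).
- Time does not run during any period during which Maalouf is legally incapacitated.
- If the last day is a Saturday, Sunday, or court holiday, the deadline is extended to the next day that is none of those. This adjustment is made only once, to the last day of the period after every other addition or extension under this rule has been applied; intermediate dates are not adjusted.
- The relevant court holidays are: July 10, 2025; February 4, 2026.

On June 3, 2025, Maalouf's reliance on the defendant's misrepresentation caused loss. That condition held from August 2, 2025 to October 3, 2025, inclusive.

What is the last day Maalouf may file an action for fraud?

6 months after June 3, 2025 is December 3, 2025.
From August 2, 2025 through October 3, 2025 inclusive is 63 days; tolling adds 63 days: December 3, 2025 + 63 days = February 4, 2026.
February 4, 2026 is a listed holiday. The next qualifying day is February 5, 2026.

February 5, 2026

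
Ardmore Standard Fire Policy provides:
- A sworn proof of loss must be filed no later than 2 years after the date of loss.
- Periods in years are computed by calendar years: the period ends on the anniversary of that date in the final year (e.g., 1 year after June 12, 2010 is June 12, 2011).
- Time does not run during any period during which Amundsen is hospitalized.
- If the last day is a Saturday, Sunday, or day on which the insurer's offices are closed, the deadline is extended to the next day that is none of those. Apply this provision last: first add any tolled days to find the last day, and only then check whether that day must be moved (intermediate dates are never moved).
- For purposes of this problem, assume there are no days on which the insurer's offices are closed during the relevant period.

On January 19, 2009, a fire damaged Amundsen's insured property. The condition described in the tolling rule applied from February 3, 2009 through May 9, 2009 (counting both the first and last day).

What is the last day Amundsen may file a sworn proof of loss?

April 25, 2011

2 years after January 19, 2009 is January 19, 2011.
From February 3, 2009 through May 9, 2009 inclusive is 96 days; tolling adds 96 days: January 19, 2011 + 96 days = April 25, 2011.
April 25, 2011 is a Monday and not a day on which the insurer's offices are closed, so no extension applies.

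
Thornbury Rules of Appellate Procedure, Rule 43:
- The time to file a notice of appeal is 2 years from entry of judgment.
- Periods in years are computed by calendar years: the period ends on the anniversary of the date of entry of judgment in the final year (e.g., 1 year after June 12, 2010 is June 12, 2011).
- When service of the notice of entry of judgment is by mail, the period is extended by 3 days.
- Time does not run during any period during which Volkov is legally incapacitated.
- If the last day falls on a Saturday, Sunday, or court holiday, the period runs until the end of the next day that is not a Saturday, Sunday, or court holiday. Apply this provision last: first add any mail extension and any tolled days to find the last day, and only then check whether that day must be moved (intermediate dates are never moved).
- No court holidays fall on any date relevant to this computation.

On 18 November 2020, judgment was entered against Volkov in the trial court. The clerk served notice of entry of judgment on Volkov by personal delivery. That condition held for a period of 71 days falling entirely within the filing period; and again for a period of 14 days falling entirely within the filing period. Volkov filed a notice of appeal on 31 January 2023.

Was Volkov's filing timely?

2 years after 18 November 2020 is November 18, 2022.
Service was not by mail, so no mail extension applies.
Tolling adds 71 days: November 18, 2022 + 71 days = January 28, 2023.
Tolling adds 14 days: January 28, 2023 + 14 days = February 11, 2023.
February 11, 2023 is Saturday; February 12, 2023 is Sunday. The next qualifying day is February 13, 2023.
The deadline is February 13, 2023; the filing on January 31, 2023 is on or before that date.

Yes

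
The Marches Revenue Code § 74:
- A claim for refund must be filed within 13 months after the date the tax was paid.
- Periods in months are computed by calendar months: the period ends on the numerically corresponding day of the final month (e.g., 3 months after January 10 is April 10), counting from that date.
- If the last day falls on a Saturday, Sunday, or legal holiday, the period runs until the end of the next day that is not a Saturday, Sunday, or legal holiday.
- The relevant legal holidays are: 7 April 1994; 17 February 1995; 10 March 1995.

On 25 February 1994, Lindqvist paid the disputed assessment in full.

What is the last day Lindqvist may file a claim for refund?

March 27, 1995

13 months after 25 February 1994 is March 25, 1995.
March 25, 1995 is Saturday; March 26, 1995 is Sunday. The next qualifying day is March 27, 1995.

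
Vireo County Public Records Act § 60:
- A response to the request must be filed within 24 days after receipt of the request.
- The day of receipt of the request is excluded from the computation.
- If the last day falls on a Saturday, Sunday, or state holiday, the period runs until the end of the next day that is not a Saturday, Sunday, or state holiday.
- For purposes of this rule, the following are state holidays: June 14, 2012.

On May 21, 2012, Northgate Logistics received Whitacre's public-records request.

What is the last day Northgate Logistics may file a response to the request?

24 days after May 21, 2012 is June 14, 2012.
June 14, 2012 is a listed holiday. The next qualifying day is June 15, 2012.

June 15, 2012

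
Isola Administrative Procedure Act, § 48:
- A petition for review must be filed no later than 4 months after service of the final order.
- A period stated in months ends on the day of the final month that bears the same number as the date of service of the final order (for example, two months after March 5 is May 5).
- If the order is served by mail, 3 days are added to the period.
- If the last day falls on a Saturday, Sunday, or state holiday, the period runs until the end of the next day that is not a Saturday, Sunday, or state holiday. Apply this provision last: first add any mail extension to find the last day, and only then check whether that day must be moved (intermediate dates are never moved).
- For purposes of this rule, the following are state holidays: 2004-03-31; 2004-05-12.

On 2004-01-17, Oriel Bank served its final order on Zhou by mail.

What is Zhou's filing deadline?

4 months after 2004-01-17 is May 17, 2004.
Service was by mail, adding 3 days: May 17, 2004 + 3 days = May 20, 2004.
May 20, 2004 is a Thursday and not a state holiday, so no extension applies.

May 20, 2004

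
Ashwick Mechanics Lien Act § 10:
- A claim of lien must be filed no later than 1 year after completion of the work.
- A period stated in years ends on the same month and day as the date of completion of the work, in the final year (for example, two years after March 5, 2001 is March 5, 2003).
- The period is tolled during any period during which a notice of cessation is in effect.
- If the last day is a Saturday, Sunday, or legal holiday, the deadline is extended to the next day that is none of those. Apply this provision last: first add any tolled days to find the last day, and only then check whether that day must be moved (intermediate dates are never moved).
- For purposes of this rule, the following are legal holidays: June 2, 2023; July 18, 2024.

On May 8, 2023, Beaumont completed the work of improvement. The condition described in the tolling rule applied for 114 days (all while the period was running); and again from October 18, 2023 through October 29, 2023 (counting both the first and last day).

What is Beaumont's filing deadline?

September 11, 2024

1 year after May 8, 2023 is May 8, 2024.
Tolling adds 114 days: May 8, 2024 + 114 days = August 30, 2024.
From October 18, 2023 through October 29, 2023 inclusive is 12 days; tolling adds 12 days: August 30, 2024 + 12 days = September 11, 2024.
September 11, 2024 is a Wednesday and not a legal holiday, so no extension applies.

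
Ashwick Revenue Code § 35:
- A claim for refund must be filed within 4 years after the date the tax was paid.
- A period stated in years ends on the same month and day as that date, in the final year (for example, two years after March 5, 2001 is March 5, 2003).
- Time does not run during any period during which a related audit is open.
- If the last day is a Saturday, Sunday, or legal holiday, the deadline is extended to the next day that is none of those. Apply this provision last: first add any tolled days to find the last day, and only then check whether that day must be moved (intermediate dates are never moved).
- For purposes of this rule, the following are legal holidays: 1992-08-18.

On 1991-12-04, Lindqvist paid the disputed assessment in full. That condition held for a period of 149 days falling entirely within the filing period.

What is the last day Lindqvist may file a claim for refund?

4 years after 1991-12-04 is December 4, 1995.
Tolling adds 149 days: December 4, 1995 + 149 days = May 1, 1996.
May 1, 1996 is a Wednesday and not a legal holiday, so no extension applies.

May 1, 1996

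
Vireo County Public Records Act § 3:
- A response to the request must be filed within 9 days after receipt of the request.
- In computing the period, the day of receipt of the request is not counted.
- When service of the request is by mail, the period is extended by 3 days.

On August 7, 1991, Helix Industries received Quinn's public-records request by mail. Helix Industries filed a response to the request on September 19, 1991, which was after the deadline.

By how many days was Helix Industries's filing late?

31 days

9 days after August 7, 1991 is August 16, 1991.
Service was by mail, adding 3 days: August 16, 1991 + 3 days = August 19, 1991.
The deadline is August 19, 1991; from August 19, 1991 to September 19, 1991 is 31 days.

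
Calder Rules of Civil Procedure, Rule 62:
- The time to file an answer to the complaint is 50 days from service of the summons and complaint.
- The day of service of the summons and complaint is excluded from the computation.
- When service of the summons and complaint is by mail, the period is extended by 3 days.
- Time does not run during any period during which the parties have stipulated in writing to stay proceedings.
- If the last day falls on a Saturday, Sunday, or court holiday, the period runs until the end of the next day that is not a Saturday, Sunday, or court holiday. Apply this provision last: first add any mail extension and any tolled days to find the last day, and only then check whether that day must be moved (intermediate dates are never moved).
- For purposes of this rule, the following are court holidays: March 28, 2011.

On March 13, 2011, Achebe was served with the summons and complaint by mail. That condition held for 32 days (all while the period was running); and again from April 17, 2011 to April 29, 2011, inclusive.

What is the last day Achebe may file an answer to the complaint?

50 days after March 13, 2011 is May 2, 2011.
Service was by mail, adding 3 days: May 2, 2011 + 3 days = May 5, 2011.
Tolling adds 32 days: May 5, 2011 + 32 days = June 6, 2011.
From April 17, 2011 through April 29, 2011 inclusive is 13 days; tolling adds 13 days: June 6, 2011 + 13 days = June 19, 2011.
June 19, 2011 is Sunday. The next qualifying day is June 20, 2011.

June 20, 2011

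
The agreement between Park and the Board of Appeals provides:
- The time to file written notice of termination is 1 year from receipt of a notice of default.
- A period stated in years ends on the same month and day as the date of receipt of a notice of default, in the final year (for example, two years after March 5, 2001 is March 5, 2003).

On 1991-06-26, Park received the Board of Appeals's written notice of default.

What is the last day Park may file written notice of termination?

June 26, 1992

1 year after 1991-06-26 is June 26, 1992.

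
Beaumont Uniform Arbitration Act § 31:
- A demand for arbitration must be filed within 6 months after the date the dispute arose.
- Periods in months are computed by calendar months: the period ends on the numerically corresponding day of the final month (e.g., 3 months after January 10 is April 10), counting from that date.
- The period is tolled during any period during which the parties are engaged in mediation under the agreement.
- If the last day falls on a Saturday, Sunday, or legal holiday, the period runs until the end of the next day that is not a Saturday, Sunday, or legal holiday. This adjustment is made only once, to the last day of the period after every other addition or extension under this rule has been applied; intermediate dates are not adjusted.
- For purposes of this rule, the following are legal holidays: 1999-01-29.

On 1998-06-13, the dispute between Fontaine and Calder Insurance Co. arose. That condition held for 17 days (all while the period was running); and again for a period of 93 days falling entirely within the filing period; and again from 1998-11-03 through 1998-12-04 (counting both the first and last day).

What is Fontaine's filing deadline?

6 months after 1998-06-13 is December 13, 1998.
Tolling adds 17 days: December 13, 1998 + 17 days = December 30, 1998.
Tolling adds 93 days: December 30, 1998 + 93 days = April 2, 1999.
From November 3, 1998 through December 4, 1998 inclusive is 32 days; tolling adds 32 days: April 2, 1999 + 32 days = May 4, 1999.
May 4, 1999 is a Tuesday and not a legal holiday, so no extension applies.

May 4, 1999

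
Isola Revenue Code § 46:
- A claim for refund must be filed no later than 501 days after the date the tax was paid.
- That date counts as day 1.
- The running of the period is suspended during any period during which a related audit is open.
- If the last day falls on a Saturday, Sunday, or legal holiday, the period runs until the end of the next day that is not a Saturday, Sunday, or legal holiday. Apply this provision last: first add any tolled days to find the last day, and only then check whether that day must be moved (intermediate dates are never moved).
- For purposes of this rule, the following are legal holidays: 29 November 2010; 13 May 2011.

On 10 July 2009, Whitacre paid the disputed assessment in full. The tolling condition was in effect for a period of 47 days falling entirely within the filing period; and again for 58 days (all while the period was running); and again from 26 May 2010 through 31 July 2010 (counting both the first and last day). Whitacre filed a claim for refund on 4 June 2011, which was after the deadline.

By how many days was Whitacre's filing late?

Counting 10 July 2009 as day 1, day 501 is November 22, 2010.
Tolling adds 47 days: November 22, 2010 + 47 days = January 8, 2011.
Tolling adds 58 days: January 8, 2011 + 58 days = March 7, 2011.
From May 26, 2010 through July 31, 2010 inclusive is 67 days; tolling adds 67 days: March 7, 2011 + 67 days = May 13, 2011.
May 13, 2011 is a listed holiday; May 14, 2011 is Saturday; May 15, 2011 is Sunday. The next qualifying day is May 16, 2011.
The deadline is May 16, 2011; from May 16, 2011 to June 4, 2011 is 19 days.

19 days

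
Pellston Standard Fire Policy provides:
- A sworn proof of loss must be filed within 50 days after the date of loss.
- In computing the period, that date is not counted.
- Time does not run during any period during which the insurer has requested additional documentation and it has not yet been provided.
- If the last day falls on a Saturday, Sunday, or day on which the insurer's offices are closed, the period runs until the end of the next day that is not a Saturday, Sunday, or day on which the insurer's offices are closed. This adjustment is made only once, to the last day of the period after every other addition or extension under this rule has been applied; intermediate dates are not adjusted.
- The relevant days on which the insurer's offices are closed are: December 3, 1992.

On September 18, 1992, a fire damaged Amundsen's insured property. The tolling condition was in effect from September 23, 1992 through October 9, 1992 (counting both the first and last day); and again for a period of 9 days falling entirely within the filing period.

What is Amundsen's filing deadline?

50 days after September 18, 1992 is November 7, 1992.
From September 23, 1992 through October 9, 1992 inclusive is 17 days; tolling adds 17 days: November 7, 1992 + 17 days = November 24, 1992.
Tolling adds 9 days: November 24, 1992 + 9 days = December 3, 1992.
December 3, 1992 is a listed holiday. The next qualifying day is December 4, 1992.

December 4, 1992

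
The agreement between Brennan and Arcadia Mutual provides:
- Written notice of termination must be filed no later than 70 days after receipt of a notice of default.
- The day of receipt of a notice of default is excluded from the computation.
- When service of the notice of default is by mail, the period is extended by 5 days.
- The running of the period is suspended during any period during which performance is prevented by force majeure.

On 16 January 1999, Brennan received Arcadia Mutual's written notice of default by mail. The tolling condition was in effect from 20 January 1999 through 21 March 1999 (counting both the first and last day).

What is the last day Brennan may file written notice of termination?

June 1, 1999

70 days after 16 January 1999 is March 27, 1999.
Service was by mail, adding 5 days: March 27, 1999 + 5 days = April 1, 1999.
From January 20, 1999 through March 21, 1999 inclusive is 61 days; tolling adds 61 days: April 1, 1999 + 61 days = June 1, 1999.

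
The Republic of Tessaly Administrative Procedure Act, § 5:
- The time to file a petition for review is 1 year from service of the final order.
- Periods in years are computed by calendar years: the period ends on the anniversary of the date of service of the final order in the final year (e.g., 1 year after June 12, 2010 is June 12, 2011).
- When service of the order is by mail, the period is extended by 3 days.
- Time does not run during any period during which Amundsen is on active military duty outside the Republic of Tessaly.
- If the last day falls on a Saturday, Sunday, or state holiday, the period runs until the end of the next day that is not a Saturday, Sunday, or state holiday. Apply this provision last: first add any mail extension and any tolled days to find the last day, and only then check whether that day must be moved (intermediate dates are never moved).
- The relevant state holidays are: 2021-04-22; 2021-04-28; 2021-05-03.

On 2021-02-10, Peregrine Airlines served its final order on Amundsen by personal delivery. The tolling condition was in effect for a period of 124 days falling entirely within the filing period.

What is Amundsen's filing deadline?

June 14, 2022

1 year after 2021-02-10 is February 10, 2022.
Service was not by mail, so no mail extension applies.
Tolling adds 124 days: February 10, 2022 + 124 days = June 14, 2022.
June 14, 2022 is a Tuesday and not a state holiday, so no extension applies.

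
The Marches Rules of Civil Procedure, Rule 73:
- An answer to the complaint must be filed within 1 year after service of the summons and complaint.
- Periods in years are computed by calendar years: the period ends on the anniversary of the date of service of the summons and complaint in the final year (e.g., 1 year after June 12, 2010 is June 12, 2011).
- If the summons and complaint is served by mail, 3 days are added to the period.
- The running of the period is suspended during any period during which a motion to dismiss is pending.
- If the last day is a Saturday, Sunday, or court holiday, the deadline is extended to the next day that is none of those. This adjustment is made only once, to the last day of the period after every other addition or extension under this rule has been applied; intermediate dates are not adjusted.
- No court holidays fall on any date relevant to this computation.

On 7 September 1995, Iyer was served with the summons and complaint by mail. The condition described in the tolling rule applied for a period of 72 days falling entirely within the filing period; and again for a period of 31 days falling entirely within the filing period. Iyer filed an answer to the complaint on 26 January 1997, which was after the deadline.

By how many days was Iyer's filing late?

1 year after 7 September 1995 is September 7, 1996.
Service was by mail, adding 3 days: September 7, 1996 + 3 days = September 10, 1996.
Tolling adds 72 days: September 10, 1996 + 72 days = November 21, 1996.
Tolling adds 31 days: November 21, 1996 + 31 days = December 22, 1996.
December 22, 1996 is Sunday. The next qualifying day is December 23, 1996.
The deadline is December 23, 1996; from December 23, 1996 to January 26, 1997 is 34 days.

34 days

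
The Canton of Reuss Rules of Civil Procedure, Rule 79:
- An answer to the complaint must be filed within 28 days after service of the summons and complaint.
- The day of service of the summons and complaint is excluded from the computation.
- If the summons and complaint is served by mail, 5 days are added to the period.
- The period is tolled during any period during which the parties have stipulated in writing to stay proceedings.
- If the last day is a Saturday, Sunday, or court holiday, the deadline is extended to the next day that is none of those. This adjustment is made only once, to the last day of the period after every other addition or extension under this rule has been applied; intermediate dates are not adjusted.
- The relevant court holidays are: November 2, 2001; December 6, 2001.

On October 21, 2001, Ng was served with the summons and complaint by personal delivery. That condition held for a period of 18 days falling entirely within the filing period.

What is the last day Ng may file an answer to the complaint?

28 days after October 21, 2001 is November 18, 2001.
Service was not by mail, so no mail extension applies.
Tolling adds 18 days: November 18, 2001 + 18 days = December 6, 2001.
December 6, 2001 is a listed holiday. The next qualifying day is December 7, 2001.

December 7, 2001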